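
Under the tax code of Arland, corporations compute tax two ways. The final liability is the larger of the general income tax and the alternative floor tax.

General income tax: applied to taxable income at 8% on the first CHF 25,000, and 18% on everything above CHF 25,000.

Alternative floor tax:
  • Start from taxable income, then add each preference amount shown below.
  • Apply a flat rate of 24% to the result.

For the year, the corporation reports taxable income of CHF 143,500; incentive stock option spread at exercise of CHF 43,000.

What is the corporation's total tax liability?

CHF 44,760

Alternative floor tax:
  Adjusted income: CHF 143,500 + CHF 43,000 = CHF 186,500
  CHF 186,500 × 24% = CHF 44,760

General income tax:
  CHF 25,000 × 8% = CHF 2,000
  CHF 118,500 × 18% = CHF 21,330
  → CHF 23,330

CHF 44,760 > CHF 23,330, so the alternative floor tax is the binding amount.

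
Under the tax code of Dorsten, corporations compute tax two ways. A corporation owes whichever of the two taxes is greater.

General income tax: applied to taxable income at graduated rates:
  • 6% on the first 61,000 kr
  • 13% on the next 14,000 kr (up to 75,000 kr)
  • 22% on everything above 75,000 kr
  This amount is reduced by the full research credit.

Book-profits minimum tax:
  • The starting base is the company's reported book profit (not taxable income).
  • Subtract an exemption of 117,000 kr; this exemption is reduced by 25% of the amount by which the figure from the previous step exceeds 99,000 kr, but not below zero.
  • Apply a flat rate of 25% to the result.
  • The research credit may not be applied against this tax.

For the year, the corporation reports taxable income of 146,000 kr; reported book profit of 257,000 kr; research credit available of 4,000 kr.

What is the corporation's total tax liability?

General income tax:
  61,000 kr × 6% = 3,660 kr
  14,000 kr × 13% = 1,820 kr
  71,000 kr × 22% = 15,620 kr
  → 21,100 kr
  Less research credit 4,000 kr → 17,100 kr

Book-profits minimum tax:
  Base (reported book profit): 257,000 kr
  Exemption: 117,000 kr − 25% × (257,000 kr − 99,000 kr) = 117,000 kr − 39,500 kr = 77,500 kr
  Base: 257,000 kr − 77,500 kr = 179,500 kr
  179,500 kr × 25% = 44,875 kr

44,875 kr > 17,100 kr, so the book-profits minimum tax is the binding amount.

44,875 kr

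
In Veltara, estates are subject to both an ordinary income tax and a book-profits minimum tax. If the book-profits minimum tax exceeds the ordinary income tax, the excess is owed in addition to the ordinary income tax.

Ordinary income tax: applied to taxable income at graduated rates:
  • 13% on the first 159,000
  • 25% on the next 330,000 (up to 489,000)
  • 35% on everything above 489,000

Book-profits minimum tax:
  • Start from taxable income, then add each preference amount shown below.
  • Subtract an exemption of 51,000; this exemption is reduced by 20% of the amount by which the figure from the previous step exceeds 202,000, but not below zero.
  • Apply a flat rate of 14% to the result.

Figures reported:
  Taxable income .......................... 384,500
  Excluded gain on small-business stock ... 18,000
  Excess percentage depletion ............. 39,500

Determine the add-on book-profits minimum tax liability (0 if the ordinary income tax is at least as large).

0

Book-profits minimum tax:
  Adjusted income: 384,500 + 18,000 + 39,500 = 442,000
  Exemption: 51,000 − 20% × (442,000 − 202,000) = 51,000 − 48,000 = 3,000
  Base: 442,000 − 3,000 = 439,000
  439,000 × 14% = 61,460

Ordinary income tax:
  159,000 × 13% = 20,670
  225,500 × 25% = 56,375
  → 77,045

61,460 ≤ 77,045, so no add-on is due.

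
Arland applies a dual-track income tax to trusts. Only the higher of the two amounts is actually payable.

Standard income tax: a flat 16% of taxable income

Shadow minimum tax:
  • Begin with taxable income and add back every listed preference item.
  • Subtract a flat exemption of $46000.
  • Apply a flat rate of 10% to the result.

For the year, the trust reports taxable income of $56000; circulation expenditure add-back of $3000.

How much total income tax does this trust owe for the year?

Shadow minimum tax:
  Adjusted income: $56000 + $3000 = $59000
  Less exemption $46000 → base $13000
  $13000 × 10% = $1300

Standard income tax:
  $56000 × 16% = $8960

$8960 > $1300, so the standard income tax governs.

$8960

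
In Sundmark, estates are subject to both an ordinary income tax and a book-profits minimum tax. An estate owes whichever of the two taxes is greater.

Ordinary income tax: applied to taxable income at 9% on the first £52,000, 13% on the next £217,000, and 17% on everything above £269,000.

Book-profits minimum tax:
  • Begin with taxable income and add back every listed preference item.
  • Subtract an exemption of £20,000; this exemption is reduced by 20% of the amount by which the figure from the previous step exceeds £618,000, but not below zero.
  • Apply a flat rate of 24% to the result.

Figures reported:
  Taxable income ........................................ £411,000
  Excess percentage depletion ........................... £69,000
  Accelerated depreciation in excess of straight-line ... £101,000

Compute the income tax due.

£134,640

Book-profits minimum tax:
  Adjusted income: £411,000 + £69,000 + £101,000 = £581,000
  Exemption: £581,000 ≤ £618,000, so full £20,000 applies
  Base: £581,000 − £20,000 = £561,000
  £561,000 × 24% = £134,640

Ordinary income tax:
  £52,000 × 9% = £4,680
  £217,000 × 13% = £28,210
  £142,000 × 17% = £24,140
  → £57,030

£134,640 > £57,030, so the book-profits minimum tax is the binding amount.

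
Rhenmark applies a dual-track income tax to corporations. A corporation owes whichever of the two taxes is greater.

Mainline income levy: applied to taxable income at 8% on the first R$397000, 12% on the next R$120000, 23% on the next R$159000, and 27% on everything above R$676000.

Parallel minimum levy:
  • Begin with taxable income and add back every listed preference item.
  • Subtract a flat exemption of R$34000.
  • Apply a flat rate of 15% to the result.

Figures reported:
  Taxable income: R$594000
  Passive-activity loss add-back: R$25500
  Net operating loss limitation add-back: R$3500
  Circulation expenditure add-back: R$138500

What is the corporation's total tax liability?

Parallel minimum levy:
  Adjusted income: R$594000 + R$25500 + R$3500 + R$138500 = R$761500
  Less exemption R$34000 → base R$727500
  R$727500 × 15% = R$109125

Mainline income levy:
  R$397000 × 8% = R$31760
  R$120000 × 12% = R$14400
  R$77000 × 23% = R$17710
  → R$63870

R$109125 > R$63870, so the parallel minimum levy is the binding amount.

R$109125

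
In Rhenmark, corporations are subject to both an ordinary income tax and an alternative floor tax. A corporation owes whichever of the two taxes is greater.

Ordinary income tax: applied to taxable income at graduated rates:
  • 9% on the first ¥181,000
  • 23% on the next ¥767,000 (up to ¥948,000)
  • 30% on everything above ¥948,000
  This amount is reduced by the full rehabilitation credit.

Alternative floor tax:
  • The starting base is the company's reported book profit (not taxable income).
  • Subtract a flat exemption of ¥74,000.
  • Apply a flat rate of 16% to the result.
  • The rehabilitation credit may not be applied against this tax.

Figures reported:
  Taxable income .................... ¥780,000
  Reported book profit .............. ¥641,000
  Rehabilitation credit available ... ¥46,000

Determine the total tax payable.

Alternative floor tax:
  Base (reported book profit): ¥641,000
  Less exemption ¥74,000 → base ¥567,000
  ¥567,000 × 16% = ¥90,720

Ordinary income tax:
  ¥181,000 × 9% = ¥16,290
  ¥599,000 × 23% = ¥137,770
  → ¥154,060
  Less rehabilitation credit ¥46,000 → ¥108,060

¥108,060 > ¥90,720, so the ordinary income tax governs.

¥108,060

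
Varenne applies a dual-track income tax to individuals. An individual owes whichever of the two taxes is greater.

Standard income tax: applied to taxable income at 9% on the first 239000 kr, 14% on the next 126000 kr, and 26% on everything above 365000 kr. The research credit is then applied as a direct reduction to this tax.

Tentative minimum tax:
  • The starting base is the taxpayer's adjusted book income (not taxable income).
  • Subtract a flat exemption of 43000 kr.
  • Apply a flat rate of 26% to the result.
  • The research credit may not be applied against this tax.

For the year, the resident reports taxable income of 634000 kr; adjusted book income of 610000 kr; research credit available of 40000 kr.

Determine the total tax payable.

147420 kr

Tentative minimum tax:
  Base (adjusted book income): 610000 kr
  Less exemption 43000 kr → base 567000 kr
  567000 kr × 26% = 147420 kr

Standard income tax:
  239000 kr × 9% = 21510 kr
  126000 kr × 14% = 17640 kr
  269000 kr × 26% = 69940 kr
  → 109090 kr
  Less research credit 40000 kr → 69090 kr

147420 kr > 69090 kr, so the tentative minimum tax is the binding amount.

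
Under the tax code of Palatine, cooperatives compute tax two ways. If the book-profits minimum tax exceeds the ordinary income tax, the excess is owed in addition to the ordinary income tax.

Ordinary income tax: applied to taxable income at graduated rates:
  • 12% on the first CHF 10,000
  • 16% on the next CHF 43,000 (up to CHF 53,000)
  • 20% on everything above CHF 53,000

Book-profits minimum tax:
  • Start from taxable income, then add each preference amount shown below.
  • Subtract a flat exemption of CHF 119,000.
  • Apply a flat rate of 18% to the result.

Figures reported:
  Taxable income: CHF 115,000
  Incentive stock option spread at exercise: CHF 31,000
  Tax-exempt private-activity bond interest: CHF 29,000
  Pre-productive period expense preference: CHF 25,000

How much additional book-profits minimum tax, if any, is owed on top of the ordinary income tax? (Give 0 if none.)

CHF 0

Book-profits minimum tax:
  Adjusted income: CHF 115,000 + CHF 31,000 + CHF 29,000 + CHF 25,000 = CHF 200,000
  Less exemption CHF 119,000 → base CHF 81,000
  CHF 81,000 × 18% = CHF 14,580

Ordinary income tax:
  CHF 10,000 × 12% = CHF 1,200
  CHF 43,000 × 16% = CHF 6,880
  CHF 62,000 × 20% = CHF 12,400
  → CHF 20,480

CHF 14,580 ≤ CHF 20,480, so no add-on is due.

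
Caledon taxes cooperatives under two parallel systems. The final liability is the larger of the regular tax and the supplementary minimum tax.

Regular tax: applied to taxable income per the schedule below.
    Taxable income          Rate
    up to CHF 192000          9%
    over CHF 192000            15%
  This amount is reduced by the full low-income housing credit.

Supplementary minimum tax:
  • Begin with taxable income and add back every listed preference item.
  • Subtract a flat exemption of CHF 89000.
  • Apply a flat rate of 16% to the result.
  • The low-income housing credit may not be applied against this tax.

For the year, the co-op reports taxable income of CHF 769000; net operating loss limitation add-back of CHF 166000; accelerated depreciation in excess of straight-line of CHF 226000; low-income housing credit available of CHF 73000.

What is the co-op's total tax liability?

Supplementary minimum tax:
  Adjusted income: CHF 769000 + CHF 166000 + CHF 226000 = CHF 1161000
  Less exemption CHF 89000 → base CHF 1072000
  CHF 1072000 × 16% = CHF 171520

Regular tax:
  CHF 192000 × 9% = CHF 17280
  CHF 577000 × 15% = CHF 86550
  → CHF 103830
  Less low-income housing credit CHF 73000 → CHF 30830

CHF 171520 > CHF 30830, so the supplementary minimum tax is the binding amount.

CHF 171520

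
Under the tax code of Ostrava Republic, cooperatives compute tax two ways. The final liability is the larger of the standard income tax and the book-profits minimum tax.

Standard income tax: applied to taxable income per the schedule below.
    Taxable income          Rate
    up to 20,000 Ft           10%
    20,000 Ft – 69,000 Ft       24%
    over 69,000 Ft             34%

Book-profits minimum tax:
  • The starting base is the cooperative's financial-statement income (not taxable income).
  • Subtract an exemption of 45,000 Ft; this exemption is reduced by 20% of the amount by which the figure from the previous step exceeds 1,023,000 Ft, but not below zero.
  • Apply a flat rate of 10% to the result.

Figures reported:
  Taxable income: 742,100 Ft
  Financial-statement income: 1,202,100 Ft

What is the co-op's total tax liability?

Book-profits minimum tax:
  Base (financial-statement income): 1,202,100 Ft
  Exemption: 45,000 Ft − 20% × (1,202,100 Ft − 1,023,000 Ft) = 45,000 Ft − 35,820 Ft = 9,180 Ft
  Base: 1,202,100 Ft − 9,180 Ft = 1,192,920 Ft
  1,192,920 Ft × 10% = 119,292 Ft

Standard income tax:
  20,000 Ft × 10% = 2,000 Ft
  49,000 Ft × 24% = 11,760 Ft
  673,100 Ft × 34% = 228,854 Ft
  → 242,614 Ft

242,614 Ft > 119,292 Ft, so the standard income tax governs.

242,614 Ft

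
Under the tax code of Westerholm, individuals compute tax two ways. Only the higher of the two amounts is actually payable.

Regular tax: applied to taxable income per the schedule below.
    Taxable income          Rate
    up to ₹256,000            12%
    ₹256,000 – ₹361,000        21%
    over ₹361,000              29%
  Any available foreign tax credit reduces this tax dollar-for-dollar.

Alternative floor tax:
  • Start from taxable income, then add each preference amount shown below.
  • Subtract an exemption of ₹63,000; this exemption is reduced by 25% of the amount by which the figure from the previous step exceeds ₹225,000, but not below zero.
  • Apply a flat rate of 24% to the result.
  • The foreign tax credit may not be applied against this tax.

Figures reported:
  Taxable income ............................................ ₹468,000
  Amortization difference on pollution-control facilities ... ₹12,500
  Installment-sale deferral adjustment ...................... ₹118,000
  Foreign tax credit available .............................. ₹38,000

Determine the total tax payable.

Regular tax:
  ₹256,000 × 12% = ₹30,720
  ₹105,000 × 21% = ₹22,050
  ₹107,000 × 29% = ₹31,030
  → ₹83,800
  Less foreign tax credit ₹38,000 → ₹45,800

Alternative floor tax:
  Adjusted income: ₹468,000 + ₹12,500 + ₹118,000 = ₹598,500
  Exemption: 25% × (₹598,500 − ₹225,000) = ₹93,375 ≥ ₹63,000, so the exemption is fully phased out
  Base: ₹598,500 − ₹0 = ₹598,500
  ₹598,500 × 24% = ₹143,640

₹143,640 > ₹45,800, so the alternative floor tax is the binding amount.

₹143,640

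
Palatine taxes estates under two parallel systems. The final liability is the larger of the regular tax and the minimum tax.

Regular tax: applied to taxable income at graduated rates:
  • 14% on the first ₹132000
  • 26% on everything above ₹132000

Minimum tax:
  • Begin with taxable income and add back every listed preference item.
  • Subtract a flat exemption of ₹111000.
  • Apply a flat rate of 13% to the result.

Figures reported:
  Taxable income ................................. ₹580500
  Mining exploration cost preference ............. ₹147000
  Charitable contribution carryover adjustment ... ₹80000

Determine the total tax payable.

₹135090

Regular tax:
  ₹132000 × 14% = ₹18480
  ₹448500 × 26% = ₹116610
  → ₹135090

Minimum tax:
  Adjusted income: ₹580500 + ₹147000 + ₹80000 = ₹807500
  Less exemption ₹111000 → base ₹696500
  ₹696500 × 13% = ₹90545

₹135090 > ₹90545, so the regular tax governs.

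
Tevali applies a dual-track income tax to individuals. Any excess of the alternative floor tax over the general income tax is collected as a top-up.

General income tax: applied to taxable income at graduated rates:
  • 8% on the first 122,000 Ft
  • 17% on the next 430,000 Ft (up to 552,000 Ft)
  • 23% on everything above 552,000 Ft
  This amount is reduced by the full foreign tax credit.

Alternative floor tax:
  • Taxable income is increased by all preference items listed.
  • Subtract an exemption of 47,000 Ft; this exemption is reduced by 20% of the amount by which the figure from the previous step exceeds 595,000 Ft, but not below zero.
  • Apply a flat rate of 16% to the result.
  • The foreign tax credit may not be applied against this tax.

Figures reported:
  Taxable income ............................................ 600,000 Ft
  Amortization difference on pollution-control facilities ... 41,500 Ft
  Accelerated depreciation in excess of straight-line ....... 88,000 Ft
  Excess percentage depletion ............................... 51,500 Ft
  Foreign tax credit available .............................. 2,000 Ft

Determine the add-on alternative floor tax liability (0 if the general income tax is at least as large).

31,492 Ft

General income tax:
  122,000 Ft × 8% = 9,760 Ft
  430,000 Ft × 17% = 73,100 Ft
  48,000 Ft × 23% = 11,040 Ft
  → 93,900 Ft
  Less foreign tax credit 2,000 Ft → 91,900 Ft

Alternative floor tax:
  Adjusted income: 600,000 Ft + 41,500 Ft + 88,000 Ft + 51,500 Ft = 781,000 Ft
  Exemption: 47,000 Ft − 20% × (781,000 Ft − 595,000 Ft) = 47,000 Ft − 37,200 Ft = 9,800 Ft
  Base: 781,000 Ft − 9,800 Ft = 771,200 Ft
  771,200 Ft × 16% = 123,392 Ft

Excess of alternative floor tax over general income tax: 123,392 Ft − 91,900 Ft = 31,492 Ft.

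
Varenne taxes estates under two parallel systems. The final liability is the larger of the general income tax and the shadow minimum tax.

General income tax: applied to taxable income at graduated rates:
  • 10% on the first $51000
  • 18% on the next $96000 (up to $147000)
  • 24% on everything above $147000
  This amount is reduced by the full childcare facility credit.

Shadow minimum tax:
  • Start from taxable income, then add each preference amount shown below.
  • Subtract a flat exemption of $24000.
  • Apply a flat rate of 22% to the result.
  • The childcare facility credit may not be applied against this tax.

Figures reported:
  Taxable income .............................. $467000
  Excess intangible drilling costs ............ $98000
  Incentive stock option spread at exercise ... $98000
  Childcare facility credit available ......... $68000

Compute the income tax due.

$140580

Shadow minimum tax:
  Adjusted income: $467000 + $98000 + $98000 = $663000
  Less exemption $24000 → base $639000
  $639000 × 22% = $140580

General income tax:
  $51000 × 10% = $5100
  $96000 × 18% = $17280
  $320000 × 24% = $76800
  → $99180
  Less childcare facility credit $68000 → $31180

$140580 > $31180, so the shadow minimum tax is the binding amount.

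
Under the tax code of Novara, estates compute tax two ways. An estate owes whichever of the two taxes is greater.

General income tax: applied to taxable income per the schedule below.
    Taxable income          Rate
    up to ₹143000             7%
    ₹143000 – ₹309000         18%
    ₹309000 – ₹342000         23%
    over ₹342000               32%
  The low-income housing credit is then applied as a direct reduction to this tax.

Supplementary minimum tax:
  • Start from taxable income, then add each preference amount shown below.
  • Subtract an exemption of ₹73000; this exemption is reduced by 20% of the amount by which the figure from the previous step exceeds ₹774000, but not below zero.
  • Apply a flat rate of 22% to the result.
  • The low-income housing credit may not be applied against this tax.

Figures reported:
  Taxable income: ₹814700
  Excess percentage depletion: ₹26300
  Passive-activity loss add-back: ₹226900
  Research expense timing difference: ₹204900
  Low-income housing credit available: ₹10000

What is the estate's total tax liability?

General income tax:
  ₹143000 × 7% = ₹10010
  ₹166000 × 18% = ₹29880
  ₹33000 × 23% = ₹7590
  ₹472700 × 32% = ₹151264
  → ₹198744
  Less low-income housing credit ₹10000 → ₹188744

Supplementary minimum tax:
  Adjusted income: ₹814700 + ₹26300 + ₹226900 + ₹204900 = ₹1272800
  Exemption: 20% × (₹1272800 − ₹774000) = ₹99760 ≥ ₹73000, so the exemption is fully phased out
  Base: ₹1272800 − ₹0 = ₹1272800
  ₹1272800 × 22% = ₹280016

₹280016 > ₹188744, so the supplementary minimum tax is the binding amount.

₹280016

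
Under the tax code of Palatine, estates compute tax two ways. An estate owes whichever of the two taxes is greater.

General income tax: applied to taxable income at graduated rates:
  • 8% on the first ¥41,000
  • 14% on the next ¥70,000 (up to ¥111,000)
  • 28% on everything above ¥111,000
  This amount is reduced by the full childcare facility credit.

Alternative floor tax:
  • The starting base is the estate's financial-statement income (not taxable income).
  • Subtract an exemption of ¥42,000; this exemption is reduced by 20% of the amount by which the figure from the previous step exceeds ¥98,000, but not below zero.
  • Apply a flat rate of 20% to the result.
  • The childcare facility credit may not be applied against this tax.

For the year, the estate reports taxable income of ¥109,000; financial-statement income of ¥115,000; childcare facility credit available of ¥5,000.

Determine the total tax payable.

¥15,280

Alternative floor tax:
  Base (financial-statement income): ¥115,000
  Exemption: ¥42,000 − 20% × (¥115,000 − ¥98,000) = ¥42,000 − ¥3,400 = ¥38,600
  Base: ¥115,000 − ¥38,600 = ¥76,400
  ¥76,400 × 20% = ¥15,280

General income tax:
  ¥41,000 × 8% = ¥3,280
  ¥68,000 × 14% = ¥9,520
  → ¥12,800
  Less childcare facility credit ¥5,000 → ¥7,800

¥15,280 > ¥7,800, so the alternative floor tax is the binding amount.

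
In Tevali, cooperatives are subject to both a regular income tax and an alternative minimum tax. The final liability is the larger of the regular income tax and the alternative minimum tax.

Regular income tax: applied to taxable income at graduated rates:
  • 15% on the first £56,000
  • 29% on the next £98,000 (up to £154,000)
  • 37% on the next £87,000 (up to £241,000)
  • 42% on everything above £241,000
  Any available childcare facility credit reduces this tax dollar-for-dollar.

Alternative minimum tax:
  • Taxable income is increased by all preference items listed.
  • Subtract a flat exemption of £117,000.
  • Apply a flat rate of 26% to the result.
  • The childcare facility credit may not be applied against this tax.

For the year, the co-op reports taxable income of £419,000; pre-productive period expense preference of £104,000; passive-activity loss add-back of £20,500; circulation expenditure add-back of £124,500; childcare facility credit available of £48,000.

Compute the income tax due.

Alternative minimum tax:
  Adjusted income: £419,000 + £104,000 + £20,500 + £124,500 = £668,000
  Less exemption £117,000 → base £551,000
  £551,000 × 26% = £143,260

Regular income tax:
  £56,000 × 15% = £8,400
  £98,000 × 29% = £28,420
  £87,000 × 37% = £32,190
  £178,000 × 42% = £74,760
  → £143,770
  Less childcare facility credit £48,000 → £95,770

£143,260 > £95,770, so the alternative minimum tax is the binding amount.

£143,260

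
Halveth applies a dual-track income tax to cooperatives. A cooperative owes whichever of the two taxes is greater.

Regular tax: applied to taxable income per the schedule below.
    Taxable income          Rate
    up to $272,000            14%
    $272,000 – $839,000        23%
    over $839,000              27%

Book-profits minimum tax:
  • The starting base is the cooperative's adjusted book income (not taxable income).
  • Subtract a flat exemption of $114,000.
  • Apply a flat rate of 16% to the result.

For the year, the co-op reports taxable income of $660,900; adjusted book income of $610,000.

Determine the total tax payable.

Regular tax:
  $272,000 × 14% = $38,080
  $388,900 × 23% = $89,447
  → $127,527

Book-profits minimum tax:
  Base (adjusted book income): $610,000
  Less exemption $114,000 → base $496,000
  $496,000 × 16% = $79,360

$127,527 > $79,360, so the regular tax governs.

$127,527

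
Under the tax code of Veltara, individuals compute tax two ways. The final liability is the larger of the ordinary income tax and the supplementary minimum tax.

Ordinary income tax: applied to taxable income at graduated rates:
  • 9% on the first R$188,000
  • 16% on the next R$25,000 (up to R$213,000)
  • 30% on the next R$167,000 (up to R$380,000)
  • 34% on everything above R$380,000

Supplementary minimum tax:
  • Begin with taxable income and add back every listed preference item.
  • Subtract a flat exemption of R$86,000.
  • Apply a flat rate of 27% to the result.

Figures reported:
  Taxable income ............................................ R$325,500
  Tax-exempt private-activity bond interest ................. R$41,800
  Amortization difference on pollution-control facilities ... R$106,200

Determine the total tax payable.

R$104,625

Ordinary income tax:
  R$188,000 × 9% = R$16,920
  R$25,000 × 16% = R$4,000
  R$112,500 × 30% = R$33,750
  → R$54,670

Supplementary minimum tax:
  Adjusted income: R$325,500 + R$41,800 + R$106,200 = R$473,500
  Less exemption R$86,000 → base R$387,500
  R$387,500 × 27% = R$104,625

R$104,625 > R$54,670, so the supplementary minimum tax is the binding amount.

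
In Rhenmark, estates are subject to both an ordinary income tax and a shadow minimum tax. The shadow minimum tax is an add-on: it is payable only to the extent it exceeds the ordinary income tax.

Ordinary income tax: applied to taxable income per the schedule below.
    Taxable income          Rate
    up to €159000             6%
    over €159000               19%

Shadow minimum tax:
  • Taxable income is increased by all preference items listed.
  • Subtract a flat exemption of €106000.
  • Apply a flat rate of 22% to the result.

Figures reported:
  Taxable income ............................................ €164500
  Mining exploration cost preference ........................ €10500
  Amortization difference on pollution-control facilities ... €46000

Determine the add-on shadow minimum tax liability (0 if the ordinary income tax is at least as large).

€14715

Ordinary income tax:
  €159000 × 6% = €9540
  €5500 × 19% = €1045
  → €10585

Shadow minimum tax:
  Adjusted income: €164500 + €10500 + €46000 = €221000
  Less exemption €106000 → base €115000
  €115000 × 22% = €25300

Excess of shadow minimum tax over ordinary income tax: €25300 − €10585 = €14715.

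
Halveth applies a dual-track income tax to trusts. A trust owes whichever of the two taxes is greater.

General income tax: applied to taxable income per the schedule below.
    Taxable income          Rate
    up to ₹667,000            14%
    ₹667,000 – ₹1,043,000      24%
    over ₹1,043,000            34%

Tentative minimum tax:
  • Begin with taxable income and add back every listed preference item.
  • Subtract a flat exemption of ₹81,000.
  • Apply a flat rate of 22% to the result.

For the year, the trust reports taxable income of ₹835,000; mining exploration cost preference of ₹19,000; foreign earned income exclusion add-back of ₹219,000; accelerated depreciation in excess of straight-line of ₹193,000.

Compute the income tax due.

₹260,700

General income tax:
  ₹667,000 × 14% = ₹93,380
  ₹168,000 × 24% = ₹40,320
  → ₹133,700

Tentative minimum tax:
  Adjusted income: ₹835,000 + ₹19,000 + ₹219,000 + ₹193,000 = ₹1,266,000
  Less exemption ₹81,000 → base ₹1,185,000
  ₹1,185,000 × 22% = ₹260,700

₹260,700 > ₹133,700, so the tentative minimum tax is the binding amount.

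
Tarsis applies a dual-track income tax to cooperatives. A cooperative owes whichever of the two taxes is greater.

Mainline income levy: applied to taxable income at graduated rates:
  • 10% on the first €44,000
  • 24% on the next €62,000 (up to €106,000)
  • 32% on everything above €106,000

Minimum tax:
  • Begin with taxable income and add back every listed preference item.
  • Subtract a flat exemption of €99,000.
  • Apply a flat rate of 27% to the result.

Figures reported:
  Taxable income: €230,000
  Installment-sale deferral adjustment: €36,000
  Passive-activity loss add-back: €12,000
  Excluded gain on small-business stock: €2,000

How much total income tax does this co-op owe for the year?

€58,960

Mainline income levy:
  €44,000 × 10% = €4,400
  €62,000 × 24% = €14,880
  €124,000 × 32% = €39,680
  → €58,960

Minimum tax:
  Adjusted income: €230,000 + €36,000 + €12,000 + €2,000 = €280,000
  Less exemption €99,000 → base €181,000
  €181,000 × 27% = €48,870

€58,960 > €48,870, so the mainline income levy governs.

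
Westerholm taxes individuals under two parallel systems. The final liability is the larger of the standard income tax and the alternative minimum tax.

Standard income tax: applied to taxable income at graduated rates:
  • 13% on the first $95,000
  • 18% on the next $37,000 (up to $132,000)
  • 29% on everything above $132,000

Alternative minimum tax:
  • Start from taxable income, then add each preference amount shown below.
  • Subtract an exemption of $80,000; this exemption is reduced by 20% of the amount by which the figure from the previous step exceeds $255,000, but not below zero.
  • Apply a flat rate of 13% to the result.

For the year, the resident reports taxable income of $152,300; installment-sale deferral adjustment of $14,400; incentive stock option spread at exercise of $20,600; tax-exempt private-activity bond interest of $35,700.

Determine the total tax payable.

$24,897

Standard income tax:
  $95,000 × 13% = $12,350
  $37,000 × 18% = $6,660
  $20,300 × 29% = $5,887
  → $24,897

Alternative minimum tax:
  Adjusted income: $152,300 + $14,400 + $20,600 + $35,700 = $223,000
  Exemption: $223,000 ≤ $255,000, so full $80,000 applies
  Base: $223,000 − $80,000 = $143,000
  $143,000 × 13% = $18,590

$24,897 > $18,590, so the standard income tax governs.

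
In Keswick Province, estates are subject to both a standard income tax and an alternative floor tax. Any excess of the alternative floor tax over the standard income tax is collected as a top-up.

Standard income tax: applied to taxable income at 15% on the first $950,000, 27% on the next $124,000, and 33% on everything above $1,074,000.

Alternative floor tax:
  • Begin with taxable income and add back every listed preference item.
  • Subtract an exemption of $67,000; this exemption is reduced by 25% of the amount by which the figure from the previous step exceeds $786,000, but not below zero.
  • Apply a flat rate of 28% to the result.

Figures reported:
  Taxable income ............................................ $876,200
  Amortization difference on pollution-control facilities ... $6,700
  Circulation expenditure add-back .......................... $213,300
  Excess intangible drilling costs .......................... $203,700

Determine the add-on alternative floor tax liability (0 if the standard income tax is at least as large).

$232,542

Alternative floor tax:
  Adjusted income: $876,200 + $6,700 + $213,300 + $203,700 = $1,299,900
  Exemption: 25% × ($1,299,900 − $786,000) = $128,475 ≥ $67,000, so the exemption is fully phased out
  Base: $1,299,900 − $0 = $1,299,900
  $1,299,900 × 28% = $363,972

Standard income tax:
  $876,200 × 15% = $131,430

Excess of alternative floor tax over standard income tax: $363,972 − $131,430 = $232,542.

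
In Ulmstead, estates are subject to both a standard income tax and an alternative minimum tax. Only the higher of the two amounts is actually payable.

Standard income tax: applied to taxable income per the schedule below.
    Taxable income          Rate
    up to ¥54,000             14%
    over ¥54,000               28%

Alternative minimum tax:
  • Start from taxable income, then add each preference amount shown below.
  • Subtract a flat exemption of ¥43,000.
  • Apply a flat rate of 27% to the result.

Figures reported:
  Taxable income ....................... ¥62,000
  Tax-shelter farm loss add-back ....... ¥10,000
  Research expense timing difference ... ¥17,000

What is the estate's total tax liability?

¥12,420

Alternative minimum tax:
  Adjusted income: ¥62,000 + ¥10,000 + ¥17,000 = ¥89,000
  Less exemption ¥43,000 → base ¥46,000
  ¥46,000 × 27% = ¥12,420

Standard income tax:
  ¥54,000 × 14% = ¥7,560
  ¥8,000 × 28% = ¥2,240
  → ¥9,800

¥12,420 > ¥9,800, so the alternative minimum tax is the binding amount.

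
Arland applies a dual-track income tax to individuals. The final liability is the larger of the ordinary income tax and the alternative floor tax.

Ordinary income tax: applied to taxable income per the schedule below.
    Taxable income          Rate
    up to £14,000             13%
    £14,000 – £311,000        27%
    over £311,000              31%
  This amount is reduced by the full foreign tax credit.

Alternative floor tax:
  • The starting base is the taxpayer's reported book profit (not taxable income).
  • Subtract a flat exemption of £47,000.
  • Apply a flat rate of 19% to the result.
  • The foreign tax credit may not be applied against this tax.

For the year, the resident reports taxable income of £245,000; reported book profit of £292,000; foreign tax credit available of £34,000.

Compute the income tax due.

£46,550

Ordinary income tax:
  £14,000 × 13% = £1,820
  £231,000 × 27% = £62,370
  → £64,190
  Less foreign tax credit £34,000 → £30,190

Alternative floor tax:
  Base (reported book profit): £292,000
  Less exemption £47,000 → base £245,000
  £245,000 × 19% = £46,550

£46,550 > £30,190, so the alternative floor tax is the binding amount.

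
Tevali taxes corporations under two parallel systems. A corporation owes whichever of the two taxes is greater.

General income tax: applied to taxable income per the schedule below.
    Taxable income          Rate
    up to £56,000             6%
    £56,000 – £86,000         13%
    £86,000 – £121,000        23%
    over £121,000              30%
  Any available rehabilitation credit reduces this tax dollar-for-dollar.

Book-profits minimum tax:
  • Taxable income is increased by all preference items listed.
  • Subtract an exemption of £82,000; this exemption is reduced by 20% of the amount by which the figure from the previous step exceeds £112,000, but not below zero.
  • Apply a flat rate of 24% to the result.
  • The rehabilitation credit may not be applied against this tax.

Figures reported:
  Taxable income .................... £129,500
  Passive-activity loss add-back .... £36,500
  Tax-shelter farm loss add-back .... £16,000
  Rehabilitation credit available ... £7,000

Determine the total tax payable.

General income tax:
  £56,000 × 6% = £3,360
  £30,000 × 13% = £3,900
  £35,000 × 23% = £8,050
  £8,500 × 30% = £2,550
  → £17,860
  Less rehabilitation credit £7,000 → £10,860

Book-profits minimum tax:
  Adjusted income: £129,500 + £36,500 + £16,000 = £182,000
  Exemption: £82,000 − 20% × (£182,000 − £112,000) = £82,000 − £14,000 = £68,000
  Base: £182,000 − £68,000 = £114,000
  £114,000 × 24% = £27,360

£27,360 > £10,860, so the book-profits minimum tax is the binding amount.

£27,360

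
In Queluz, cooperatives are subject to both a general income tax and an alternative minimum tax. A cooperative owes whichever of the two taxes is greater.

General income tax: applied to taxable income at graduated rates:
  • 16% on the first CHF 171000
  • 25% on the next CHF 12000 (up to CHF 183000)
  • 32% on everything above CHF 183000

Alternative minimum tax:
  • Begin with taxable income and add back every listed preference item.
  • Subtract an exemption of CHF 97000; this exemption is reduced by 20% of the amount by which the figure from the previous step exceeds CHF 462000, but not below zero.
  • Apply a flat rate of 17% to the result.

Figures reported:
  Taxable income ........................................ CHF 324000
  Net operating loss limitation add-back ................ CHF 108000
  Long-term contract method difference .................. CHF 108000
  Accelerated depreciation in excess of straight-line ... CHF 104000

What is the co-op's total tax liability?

Alternative minimum tax:
  Adjusted income: CHF 324000 + CHF 108000 + CHF 108000 + CHF 104000 = CHF 644000
  Exemption: CHF 97000 − 20% × (CHF 644000 − CHF 462000) = CHF 97000 − CHF 36400 = CHF 60600
  Base: CHF 644000 − CHF 60600 = CHF 583400
  CHF 583400 × 17% = CHF 99178

General income tax:
  CHF 171000 × 16% = CHF 27360
  CHF 12000 × 25% = CHF 3000
  CHF 141000 × 32% = CHF 45120
  → CHF 75480

CHF 99178 > CHF 75480, so the alternative minimum tax is the binding amount.

CHF 99178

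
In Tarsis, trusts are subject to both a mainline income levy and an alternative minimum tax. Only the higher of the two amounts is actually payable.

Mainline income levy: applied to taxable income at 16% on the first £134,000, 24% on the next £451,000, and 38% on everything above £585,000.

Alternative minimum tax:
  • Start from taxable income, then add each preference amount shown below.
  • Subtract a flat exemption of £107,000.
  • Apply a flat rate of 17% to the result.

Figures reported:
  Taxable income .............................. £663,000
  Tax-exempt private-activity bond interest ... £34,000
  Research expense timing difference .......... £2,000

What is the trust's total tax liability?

Mainline income levy:
  £134,000 × 16% = £21,440
  £451,000 × 24% = £108,240
  £78,000 × 38% = £29,640
  → £159,320

Alternative minimum tax:
  Adjusted income: £663,000 + £34,000 + £2,000 = £699,000
  Less exemption £107,000 → base £592,000
  £592,000 × 17% = £100,640

£159,320 > £100,640, so the mainline income levy governs.

£159,320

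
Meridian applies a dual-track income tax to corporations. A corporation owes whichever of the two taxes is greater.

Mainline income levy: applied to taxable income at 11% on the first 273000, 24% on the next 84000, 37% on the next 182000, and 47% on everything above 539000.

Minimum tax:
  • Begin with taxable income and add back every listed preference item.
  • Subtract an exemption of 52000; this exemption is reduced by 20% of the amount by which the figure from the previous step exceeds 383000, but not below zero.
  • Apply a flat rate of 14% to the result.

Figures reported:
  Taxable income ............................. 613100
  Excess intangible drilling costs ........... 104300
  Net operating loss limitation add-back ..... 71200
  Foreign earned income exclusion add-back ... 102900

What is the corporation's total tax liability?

Mainline income levy:
  273000 × 11% = 30030
  84000 × 24% = 20160
  182000 × 37% = 67340
  74100 × 47% = 34827
  → 152357

Minimum tax:
  Adjusted income: 613100 + 104300 + 71200 + 102900 = 891500
  Exemption: 20% × (891500 − 383000) = 101700 ≥ 52000, so the exemption is fully phased out
  Base: 891500 − 0 = 891500
  891500 × 14% = 124810

152357 > 124810, so the mainline income levy governs.

152357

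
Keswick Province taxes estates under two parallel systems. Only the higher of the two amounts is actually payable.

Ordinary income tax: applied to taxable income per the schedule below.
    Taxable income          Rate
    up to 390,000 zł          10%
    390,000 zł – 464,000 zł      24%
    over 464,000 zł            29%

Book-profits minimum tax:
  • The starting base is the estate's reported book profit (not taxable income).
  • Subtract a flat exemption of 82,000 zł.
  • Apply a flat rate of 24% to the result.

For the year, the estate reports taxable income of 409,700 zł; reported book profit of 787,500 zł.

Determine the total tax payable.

Ordinary income tax:
  390,000 zł × 10% = 39,000 zł
  19,700 zł × 24% = 4,728 zł
  → 43,728 zł

Book-profits minimum tax:
  Base (reported book profit): 787,500 zł
  Less exemption 82,000 zł → base 705,500 zł
  705,500 zł × 24% = 169,320 zł

169,320 zł > 43,728 zł, so the book-profits minimum tax is the binding amount.

169,320 zł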